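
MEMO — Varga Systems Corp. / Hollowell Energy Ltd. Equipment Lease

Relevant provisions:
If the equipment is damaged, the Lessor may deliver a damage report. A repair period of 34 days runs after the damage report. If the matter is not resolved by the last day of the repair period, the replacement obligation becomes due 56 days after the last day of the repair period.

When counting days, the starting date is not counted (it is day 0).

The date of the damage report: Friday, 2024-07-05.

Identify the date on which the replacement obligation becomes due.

2024-10-03

The last day of the repair period: 34 calendar days after 2024-07-05 is 2024-08-08.
Adding 56 calendar days to 2024-08-08 gives 2024-10-03, which is the date on which the replacement obligation becomes due.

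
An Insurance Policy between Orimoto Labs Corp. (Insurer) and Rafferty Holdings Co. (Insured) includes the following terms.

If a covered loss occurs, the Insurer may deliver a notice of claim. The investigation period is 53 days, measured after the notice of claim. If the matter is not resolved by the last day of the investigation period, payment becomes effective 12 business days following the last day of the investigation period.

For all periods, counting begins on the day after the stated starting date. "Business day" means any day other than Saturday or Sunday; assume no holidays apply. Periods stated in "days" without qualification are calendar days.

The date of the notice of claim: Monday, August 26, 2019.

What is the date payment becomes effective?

The last day of the investigation period: August 26, 2019 + 53 days = October 18, 2019.
The date payment becomes effective: counting 12 business days from Friday, October 18, 2019 (Oct 21, Oct 22, Oct 23, Oct 24, …, Nov 1, Nov 4, Nov 5, skipping weekends) reaches Tuesday, November 5, 2019.

November 5, 2019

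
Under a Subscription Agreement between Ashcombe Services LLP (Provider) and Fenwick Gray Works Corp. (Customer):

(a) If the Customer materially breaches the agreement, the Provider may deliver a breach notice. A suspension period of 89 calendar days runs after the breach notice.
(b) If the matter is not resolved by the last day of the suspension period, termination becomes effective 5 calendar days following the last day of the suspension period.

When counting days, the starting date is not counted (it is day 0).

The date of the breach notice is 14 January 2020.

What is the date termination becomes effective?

Adding 89 calendar days to 14 January 2020 gives 12 April 2020, which is the last day of the suspension period.
The date termination becomes effective: 5 calendar days after 12 April 2020 is 17 April 2020.

17 April 2020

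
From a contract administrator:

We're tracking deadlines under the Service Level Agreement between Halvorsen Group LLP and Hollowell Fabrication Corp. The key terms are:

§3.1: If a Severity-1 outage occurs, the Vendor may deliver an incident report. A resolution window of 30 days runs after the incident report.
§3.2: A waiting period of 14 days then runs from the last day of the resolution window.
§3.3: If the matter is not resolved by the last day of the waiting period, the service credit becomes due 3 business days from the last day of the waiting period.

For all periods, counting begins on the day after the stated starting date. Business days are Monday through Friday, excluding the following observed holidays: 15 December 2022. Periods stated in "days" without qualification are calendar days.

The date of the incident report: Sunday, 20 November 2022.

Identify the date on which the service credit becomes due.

Adding 30 calendar days to 20 November 2022 gives 20 December 2022, which is the last day of the resolution window.
Adding 14 calendar days to 20 December 2022 gives 3 January 2023, which is the last day of the waiting period.
From Tuesday, 3 January 2023, 3 business days (Jan 4, Jan 5, Jan 6, skipping weekends) brings us to Friday, 6 January 2023, which is the date on which the service credit becomes due.

6 January 2023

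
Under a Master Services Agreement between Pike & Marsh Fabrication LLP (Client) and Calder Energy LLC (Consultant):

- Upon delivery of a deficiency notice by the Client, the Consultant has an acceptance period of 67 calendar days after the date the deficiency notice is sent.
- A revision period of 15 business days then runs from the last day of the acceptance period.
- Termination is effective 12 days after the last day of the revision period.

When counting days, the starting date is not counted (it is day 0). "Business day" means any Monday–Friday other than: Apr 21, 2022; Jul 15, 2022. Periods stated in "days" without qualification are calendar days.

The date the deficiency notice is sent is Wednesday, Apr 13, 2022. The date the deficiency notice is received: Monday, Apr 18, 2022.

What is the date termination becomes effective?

Jul 20, 2022

Adding 67 calendar days to Apr 13, 2022 gives Jun 19, 2022, which is the last day of the acceptance period.
The last day of the revision period: counting 15 business days from Sunday, Jun 19, 2022 (Jun 20, Jun 21, Jun 22, Jun 23, …, Jul 6, Jul 7, Jul 8, skipping weekends) reaches Friday, Jul 8, 2022.
Adding 12 calendar days to Jul 8, 2022 gives Jul 20, 2022, which is the date termination becomes effective.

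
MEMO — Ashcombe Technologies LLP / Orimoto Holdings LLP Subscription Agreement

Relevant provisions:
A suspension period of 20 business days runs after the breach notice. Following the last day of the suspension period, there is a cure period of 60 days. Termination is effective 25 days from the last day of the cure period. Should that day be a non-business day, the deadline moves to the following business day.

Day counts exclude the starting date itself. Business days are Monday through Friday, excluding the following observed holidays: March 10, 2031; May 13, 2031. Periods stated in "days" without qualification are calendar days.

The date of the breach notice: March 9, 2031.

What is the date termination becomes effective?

The last day of the suspension period: 20 business days after Sunday, March 9, 2031, skipping weekends and the listed holiday on Mar 10 — Mar 11, Mar 12, Mar 13, Mar 14, …, Apr 3, Apr 4, Apr 7 — lands on Monday, April 7, 2031.
The last day of the cure period: April 7, 2031 + 60 days = June 6, 2031.
The date termination becomes effective: 25 calendar days after June 6, 2031 is July 1, 2031. July 1, 2031 is a Tuesday and is not a listed holiday, so no roll-forward applies.

July 1, 2031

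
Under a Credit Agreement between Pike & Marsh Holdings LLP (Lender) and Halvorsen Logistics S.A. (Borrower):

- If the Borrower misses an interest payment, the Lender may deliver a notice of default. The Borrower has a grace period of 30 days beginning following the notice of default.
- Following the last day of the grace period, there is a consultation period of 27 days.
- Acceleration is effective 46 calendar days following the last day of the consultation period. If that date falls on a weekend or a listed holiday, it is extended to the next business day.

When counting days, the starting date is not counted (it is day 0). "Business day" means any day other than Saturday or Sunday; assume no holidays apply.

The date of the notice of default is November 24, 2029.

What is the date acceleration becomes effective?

March 7, 2030

Adding 30 calendar days to November 24, 2029 gives December 24, 2029, which is the last day of the grace period.
The last day of the consultation period: December 24, 2029 + 27 days = January 20, 2030.
The date acceleration becomes effective: 46 calendar days after January 20, 2030 is March 7, 2030. March 7, 2030 is a Thursday, so no roll-forward applies.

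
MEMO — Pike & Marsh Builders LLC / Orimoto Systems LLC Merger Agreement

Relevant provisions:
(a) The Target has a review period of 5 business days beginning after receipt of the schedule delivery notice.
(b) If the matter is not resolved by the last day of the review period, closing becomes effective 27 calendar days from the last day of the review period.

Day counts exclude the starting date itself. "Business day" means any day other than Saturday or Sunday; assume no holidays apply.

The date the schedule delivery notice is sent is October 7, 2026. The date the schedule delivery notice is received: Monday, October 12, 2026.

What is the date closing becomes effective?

The last day of the review period: 5 business days after Monday, October 12, 2026, skipping weekends — Oct 13, Oct 14, Oct 15, Oct 16, Oct 19 — lands on Monday, October 19, 2026.
The date closing becomes effective: October 19, 2026 + 27 days = November 15, 2026.

November 15, 2026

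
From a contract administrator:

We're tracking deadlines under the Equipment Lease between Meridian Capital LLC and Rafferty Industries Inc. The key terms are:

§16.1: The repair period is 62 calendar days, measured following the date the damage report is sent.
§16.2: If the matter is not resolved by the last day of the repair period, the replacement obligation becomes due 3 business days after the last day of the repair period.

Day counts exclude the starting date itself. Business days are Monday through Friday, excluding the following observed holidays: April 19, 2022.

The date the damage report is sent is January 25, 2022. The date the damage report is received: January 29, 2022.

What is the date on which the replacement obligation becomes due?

Adding 62 calendar days to January 25, 2022 gives March 28, 2022, which is the last day of the repair period.
The date on which the replacement obligation becomes due: counting 3 business days from Monday, March 28, 2022 (Mar 29, Mar 30, Mar 31, skipping weekends) reaches Thursday, March 31, 2022.

March 31, 2022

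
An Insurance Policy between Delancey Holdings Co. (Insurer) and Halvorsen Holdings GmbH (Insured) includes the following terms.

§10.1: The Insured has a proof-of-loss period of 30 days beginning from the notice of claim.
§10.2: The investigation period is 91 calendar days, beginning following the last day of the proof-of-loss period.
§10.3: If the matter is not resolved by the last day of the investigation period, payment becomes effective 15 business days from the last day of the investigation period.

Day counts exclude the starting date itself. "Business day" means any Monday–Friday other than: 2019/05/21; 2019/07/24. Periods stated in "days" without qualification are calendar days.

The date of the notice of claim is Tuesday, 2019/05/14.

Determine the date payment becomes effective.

The last day of the proof-of-loss period: 2019/05/14 + 30 days = 2019/06/13.
Adding 91 calendar days to 2019/06/13 gives 2019/09/12, which is the last day of the investigation period.
From Thursday, 2019/09/12, 15 business days (Sep 13, Sep 16, Sep 17, Sep 18, …, Oct 1, Oct 2, Oct 3, skipping weekends) brings us to Thursday, 2019/10/03, which is the date payment becomes effective.

2019/10/03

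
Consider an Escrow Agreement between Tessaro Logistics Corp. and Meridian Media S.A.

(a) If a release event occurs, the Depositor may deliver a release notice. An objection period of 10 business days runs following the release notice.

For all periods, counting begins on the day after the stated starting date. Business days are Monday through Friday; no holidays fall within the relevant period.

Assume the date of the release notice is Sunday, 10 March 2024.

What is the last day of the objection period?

22 March 2024

From Sunday, 10 March 2024, 10 business days (Mar 11, Mar 12, Mar 13, Mar 14, Mar 15, Mar 18, Mar 19, Mar 20, Mar 21, Mar 22, skipping weekends) brings us to Friday, 22 March 2024, which is the last day of the objection period.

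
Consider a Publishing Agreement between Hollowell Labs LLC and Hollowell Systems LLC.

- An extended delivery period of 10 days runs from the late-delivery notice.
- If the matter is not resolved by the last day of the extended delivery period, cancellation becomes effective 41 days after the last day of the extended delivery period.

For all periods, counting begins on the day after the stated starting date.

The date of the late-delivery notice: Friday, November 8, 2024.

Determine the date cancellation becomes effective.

The last day of the extended delivery period: November 8, 2024 + 10 days = November 18, 2024.
The date cancellation becomes effective: November 18, 2024 + 41 days = December 29, 2024.

December 29, 2024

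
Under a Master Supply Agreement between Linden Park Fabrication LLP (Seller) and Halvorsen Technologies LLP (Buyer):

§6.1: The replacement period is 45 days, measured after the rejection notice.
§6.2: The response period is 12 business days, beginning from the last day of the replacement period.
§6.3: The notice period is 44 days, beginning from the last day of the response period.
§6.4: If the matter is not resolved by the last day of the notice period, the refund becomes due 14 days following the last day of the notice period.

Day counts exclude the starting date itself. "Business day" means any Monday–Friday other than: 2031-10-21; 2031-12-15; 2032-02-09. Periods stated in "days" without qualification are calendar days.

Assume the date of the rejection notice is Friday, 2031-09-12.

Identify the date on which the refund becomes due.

Adding 45 calendar days to 2031-09-12 gives 2031-10-27, which is the last day of the replacement period.
The last day of the response period: 12 business days after Monday, 2031-10-27, skipping weekends — Oct 28, Oct 29, Oct 30, Oct 31, …, Nov 10, Nov 11, Nov 12 — lands on Wednesday, 2031-11-12.
The last day of the notice period: 44 calendar days after 2031-11-12 is 2031-12-26.
Adding 14 calendar days to 2031-12-26 gives 2032-01-09, which is the date on which the refund becomes due.

2032-01-09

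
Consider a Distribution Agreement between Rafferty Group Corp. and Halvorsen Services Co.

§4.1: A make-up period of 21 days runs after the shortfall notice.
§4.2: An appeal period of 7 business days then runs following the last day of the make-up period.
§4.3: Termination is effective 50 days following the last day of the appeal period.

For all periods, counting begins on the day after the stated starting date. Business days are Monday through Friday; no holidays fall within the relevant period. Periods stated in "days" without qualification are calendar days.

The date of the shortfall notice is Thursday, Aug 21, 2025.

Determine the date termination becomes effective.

The last day of the make-up period: Aug 21, 2025 + 21 days = Sep 11, 2025.
From Thursday, Sep 11, 2025, 7 business days (Sep 12, Sep 15, Sep 16, Sep 17, Sep 18, Sep 19, Sep 22, skipping weekends) brings us to Monday, Sep 22, 2025, which is the last day of the appeal period.
The date termination becomes effective: Sep 22, 2025 + 50 days = Nov 11, 2025.

Nov 11, 2025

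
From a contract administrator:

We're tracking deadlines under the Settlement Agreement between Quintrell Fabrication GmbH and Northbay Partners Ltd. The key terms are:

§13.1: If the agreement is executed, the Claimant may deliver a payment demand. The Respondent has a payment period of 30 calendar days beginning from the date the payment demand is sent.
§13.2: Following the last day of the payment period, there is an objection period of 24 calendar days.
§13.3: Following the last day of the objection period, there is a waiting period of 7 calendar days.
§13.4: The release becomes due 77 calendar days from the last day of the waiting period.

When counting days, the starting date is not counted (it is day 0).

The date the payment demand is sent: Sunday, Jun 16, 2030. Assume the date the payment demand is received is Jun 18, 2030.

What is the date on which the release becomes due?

The last day of the payment period: Jun 16, 2030 + 30 days = Jul 16, 2030.
The last day of the objection period: Jul 16, 2030 + 24 days = Aug 9, 2030.
The last day of the waiting period: Aug 9, 2030 + 7 days = Aug 16, 2030.
The date on which the release becomes due: 77 calendar days after Aug 16, 2030 is Nov 1, 2030.

Nov 1, 2030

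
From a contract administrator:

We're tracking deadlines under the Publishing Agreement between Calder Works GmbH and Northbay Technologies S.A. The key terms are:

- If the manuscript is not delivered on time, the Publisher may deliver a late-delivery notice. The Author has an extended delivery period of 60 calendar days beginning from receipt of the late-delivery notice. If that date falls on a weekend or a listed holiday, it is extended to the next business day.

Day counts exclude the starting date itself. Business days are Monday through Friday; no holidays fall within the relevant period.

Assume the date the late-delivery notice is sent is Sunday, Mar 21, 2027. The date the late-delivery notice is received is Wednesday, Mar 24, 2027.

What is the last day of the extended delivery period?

Adding 60 calendar days to Mar 24, 2027 gives May 23, 2027, which is the last day of the extended delivery period. That falls on a Sunday, so it rolls to the next business day, Monday, May 24, 2027.

May 24, 2027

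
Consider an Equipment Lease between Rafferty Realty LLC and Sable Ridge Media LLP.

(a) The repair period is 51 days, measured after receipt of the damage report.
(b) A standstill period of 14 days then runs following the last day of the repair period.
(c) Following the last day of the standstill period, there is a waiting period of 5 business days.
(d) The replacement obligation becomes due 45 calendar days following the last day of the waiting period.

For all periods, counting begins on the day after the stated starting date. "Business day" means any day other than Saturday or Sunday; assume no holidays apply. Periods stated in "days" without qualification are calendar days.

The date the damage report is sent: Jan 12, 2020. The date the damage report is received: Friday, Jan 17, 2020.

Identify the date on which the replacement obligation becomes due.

Adding 51 calendar days to Jan 17, 2020 gives Mar 8, 2020, which is the last day of the repair period.
The last day of the standstill period: 14 calendar days after Mar 8, 2020 is Mar 22, 2020.
From Sunday, Mar 22, 2020, 5 business days (Mar 23, Mar 24, Mar 25, Mar 26, Mar 27, skipping weekends) brings us to Friday, Mar 27, 2020, which is the last day of the waiting period.
The date on which the replacement obligation becomes due: 45 calendar days after Mar 27, 2020 is May 11, 2020.

May 11, 2020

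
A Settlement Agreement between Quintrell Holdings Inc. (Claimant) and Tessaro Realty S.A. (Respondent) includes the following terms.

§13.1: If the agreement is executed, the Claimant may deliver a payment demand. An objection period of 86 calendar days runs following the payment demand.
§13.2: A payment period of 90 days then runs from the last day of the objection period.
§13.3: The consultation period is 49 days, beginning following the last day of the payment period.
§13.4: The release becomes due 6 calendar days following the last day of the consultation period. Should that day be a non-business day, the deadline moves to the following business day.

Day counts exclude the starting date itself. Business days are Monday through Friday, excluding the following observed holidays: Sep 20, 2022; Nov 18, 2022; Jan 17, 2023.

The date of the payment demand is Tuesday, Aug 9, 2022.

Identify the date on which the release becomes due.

Mar 28, 2023

The last day of the objection period: Aug 9, 2022 + 86 days = Nov 3, 2022.
The last day of the payment period: 90 calendar days after Nov 3, 2022 is Feb 1, 2023.
The last day of the consultation period: 49 calendar days after Feb 1, 2023 is Mar 22, 2023.
Adding 6 calendar days to Mar 22, 2023 gives Mar 28, 2023, which is the date on which the release becomes due. Mar 28, 2023 is a Tuesday and is not a listed holiday, so no roll-forward applies.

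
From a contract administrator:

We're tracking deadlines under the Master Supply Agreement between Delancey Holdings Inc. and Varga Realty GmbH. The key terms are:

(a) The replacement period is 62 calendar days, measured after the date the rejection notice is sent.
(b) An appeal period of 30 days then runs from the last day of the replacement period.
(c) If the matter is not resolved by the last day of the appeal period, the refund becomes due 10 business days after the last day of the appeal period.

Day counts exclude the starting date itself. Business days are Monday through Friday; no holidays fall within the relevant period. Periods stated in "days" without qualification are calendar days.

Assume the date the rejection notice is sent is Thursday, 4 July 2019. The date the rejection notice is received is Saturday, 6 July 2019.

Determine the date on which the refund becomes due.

18 October 2019

The last day of the replacement period: 4 July 2019 + 62 days = 4 September 2019.
Adding 30 calendar days to 4 September 2019 gives 4 October 2019, which is the last day of the appeal period.
The date on which the refund becomes due: counting 10 business days from Friday, 4 October 2019 (Oct 7, Oct 8, Oct 9, Oct 10, Oct 11, Oct 14, Oct 15, Oct 16, Oct 17, Oct 18, skipping weekends) reaches Friday, 18 October 2019.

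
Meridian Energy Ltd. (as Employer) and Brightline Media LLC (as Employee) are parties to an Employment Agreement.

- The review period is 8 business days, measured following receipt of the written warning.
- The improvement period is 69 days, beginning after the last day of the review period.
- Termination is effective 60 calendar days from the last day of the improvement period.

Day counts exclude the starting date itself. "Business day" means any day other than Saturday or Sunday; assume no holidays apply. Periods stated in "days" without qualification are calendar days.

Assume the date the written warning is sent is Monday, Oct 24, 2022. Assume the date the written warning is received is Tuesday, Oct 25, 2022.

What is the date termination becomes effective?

From Tuesday, Oct 25, 2022, 8 business days (Oct 26, Oct 27, Oct 28, Oct 31, Nov 1, Nov 2, Nov 3, Nov 4, skipping weekends) brings us to Friday, Nov 4, 2022, which is the last day of the review period.
The last day of the improvement period: 69 calendar days after Nov 4, 2022 is Jan 12, 2023.
Adding 60 calendar days to Jan 12, 2023 gives Mar 13, 2023, which is the date termination becomes effective.

Mar 13, 2023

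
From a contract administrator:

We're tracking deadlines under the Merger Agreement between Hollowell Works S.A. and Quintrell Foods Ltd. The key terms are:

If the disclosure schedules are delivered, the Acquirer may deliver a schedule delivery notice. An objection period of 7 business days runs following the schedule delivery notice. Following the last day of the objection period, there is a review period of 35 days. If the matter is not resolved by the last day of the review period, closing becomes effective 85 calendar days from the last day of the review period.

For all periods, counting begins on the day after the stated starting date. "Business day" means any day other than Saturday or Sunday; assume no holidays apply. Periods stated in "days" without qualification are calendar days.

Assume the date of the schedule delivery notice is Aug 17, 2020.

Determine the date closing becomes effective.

Dec 24, 2020

From Monday, Aug 17, 2020, 7 business days (Aug 18, Aug 19, Aug 20, Aug 21, Aug 24, Aug 25, Aug 26, skipping weekends) brings us to Wednesday, Aug 26, 2020, which is the last day of the objection period.
The last day of the review period: 35 calendar days after Aug 26, 2020 is Sep 30, 2020.
The date closing becomes effective: 85 calendar days after Sep 30, 2020 is Dec 24, 2020.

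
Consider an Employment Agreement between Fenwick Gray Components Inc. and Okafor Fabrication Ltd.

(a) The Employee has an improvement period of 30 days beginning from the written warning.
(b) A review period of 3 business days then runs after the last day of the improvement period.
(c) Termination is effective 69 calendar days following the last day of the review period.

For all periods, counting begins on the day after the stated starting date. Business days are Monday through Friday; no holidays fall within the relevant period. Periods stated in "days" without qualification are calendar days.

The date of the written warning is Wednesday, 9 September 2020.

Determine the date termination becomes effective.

22 December 2020

The last day of the improvement period: 9 September 2020 + 30 days = 9 October 2020.
The last day of the review period: 3 business days after Friday, 9 October 2020, skipping weekends — Oct 12, Oct 13, Oct 14 — lands on Wednesday, 14 October 2020.
The date termination becomes effective: 69 calendar days after 14 October 2020 is 22 December 2020.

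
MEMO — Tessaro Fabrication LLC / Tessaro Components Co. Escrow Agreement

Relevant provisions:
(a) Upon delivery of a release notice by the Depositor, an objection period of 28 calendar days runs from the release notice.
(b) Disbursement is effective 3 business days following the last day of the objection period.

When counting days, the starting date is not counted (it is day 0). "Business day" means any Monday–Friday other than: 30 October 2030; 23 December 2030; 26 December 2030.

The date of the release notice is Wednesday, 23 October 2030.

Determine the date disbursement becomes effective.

25 November 2030

Adding 28 calendar days to 23 October 2030 gives 20 November 2030, which is the last day of the objection period.
The date disbursement becomes effective: counting 3 business days from Wednesday, 20 November 2030 (Nov 21, Nov 22, Nov 25, skipping weekends) reaches Monday, 25 November 2030.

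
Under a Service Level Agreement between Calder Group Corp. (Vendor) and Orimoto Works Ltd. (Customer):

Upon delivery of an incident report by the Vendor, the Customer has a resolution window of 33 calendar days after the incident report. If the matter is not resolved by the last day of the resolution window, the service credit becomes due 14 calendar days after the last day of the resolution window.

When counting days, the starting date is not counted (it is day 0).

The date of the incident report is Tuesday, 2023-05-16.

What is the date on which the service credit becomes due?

Adding 33 calendar days to 2023-05-16 gives 2023-06-18, which is the last day of the resolution window.
The date on which the service credit becomes due: 2023-06-18 + 14 days = 2023-07-02.

2023-07-02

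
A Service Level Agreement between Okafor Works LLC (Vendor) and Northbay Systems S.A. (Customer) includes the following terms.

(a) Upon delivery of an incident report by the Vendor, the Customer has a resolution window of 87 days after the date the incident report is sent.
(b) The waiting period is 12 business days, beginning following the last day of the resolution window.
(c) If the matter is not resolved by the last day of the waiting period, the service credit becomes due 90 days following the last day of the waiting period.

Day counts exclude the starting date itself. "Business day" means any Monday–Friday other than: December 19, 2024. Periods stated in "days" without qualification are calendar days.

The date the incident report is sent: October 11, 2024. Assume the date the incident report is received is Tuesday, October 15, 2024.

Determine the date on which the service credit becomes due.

Adding 87 calendar days to October 11, 2024 gives January 6, 2025, which is the last day of the resolution window.
From Monday, January 6, 2025, 12 business days (Jan 7, Jan 8, Jan 9, Jan 10, …, Jan 20, Jan 21, Jan 22, skipping weekends) brings us to Wednesday, January 22, 2025, which is the last day of the waiting period.
The date on which the service credit becomes due: January 22, 2025 + 90 days = April 22, 2025.

April 22, 2025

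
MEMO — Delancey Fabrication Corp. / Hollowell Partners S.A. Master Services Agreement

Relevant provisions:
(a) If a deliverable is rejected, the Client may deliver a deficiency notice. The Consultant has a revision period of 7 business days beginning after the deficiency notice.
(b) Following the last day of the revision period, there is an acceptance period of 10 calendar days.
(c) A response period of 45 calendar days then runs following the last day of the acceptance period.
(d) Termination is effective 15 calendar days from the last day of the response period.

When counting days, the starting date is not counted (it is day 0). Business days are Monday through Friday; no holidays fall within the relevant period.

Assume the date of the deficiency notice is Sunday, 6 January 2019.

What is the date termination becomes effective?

26 March 2019

The last day of the revision period: counting 7 business days from Sunday, 6 January 2019 (Jan 7, Jan 8, Jan 9, Jan 10, Jan 11, Jan 14, Jan 15, skipping weekends) reaches Tuesday, 15 January 2019.
The last day of the acceptance period: 15 January 2019 + 10 days = 25 January 2019.
The last day of the response period: 25 January 2019 + 45 days = 11 March 2019.
Adding 15 calendar days to 11 March 2019 gives 26 March 2019, which is the date termination becomes effective.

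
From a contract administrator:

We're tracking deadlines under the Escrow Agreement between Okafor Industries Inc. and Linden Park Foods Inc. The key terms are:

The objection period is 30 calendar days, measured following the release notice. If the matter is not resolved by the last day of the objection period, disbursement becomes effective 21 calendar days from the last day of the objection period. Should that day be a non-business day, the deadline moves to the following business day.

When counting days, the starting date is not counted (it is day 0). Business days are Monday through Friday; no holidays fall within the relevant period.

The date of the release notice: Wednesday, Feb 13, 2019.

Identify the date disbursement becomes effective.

Apr 5, 2019

The last day of the objection period: Feb 13, 2019 + 30 days = Mar 15, 2019.
The date disbursement becomes effective: 21 calendar days after Mar 15, 2019 is Apr 5, 2019. Apr 5, 2019 is a Friday, so no roll-forward applies.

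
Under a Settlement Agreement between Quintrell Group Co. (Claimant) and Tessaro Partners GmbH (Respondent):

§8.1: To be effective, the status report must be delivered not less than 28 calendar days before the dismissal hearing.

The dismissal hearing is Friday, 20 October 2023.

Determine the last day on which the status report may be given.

Counting back 28 calendar days from 20 October 2023 gives 22 September 2023.

22 September 2023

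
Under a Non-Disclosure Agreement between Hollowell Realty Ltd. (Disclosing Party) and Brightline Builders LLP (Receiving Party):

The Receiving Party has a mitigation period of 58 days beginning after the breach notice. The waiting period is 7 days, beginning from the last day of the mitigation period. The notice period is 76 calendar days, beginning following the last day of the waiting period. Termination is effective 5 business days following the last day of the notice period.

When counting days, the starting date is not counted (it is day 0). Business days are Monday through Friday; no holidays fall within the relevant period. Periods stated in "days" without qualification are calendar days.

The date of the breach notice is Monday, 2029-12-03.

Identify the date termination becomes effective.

2030-04-30

Adding 58 calendar days to 2029-12-03 gives 2030-01-30, which is the last day of the mitigation period.
The last day of the waiting period: 7 calendar days after 2030-01-30 is 2030-02-06.
The last day of the notice period: 2030-02-06 + 76 days = 2030-04-23.
The date termination becomes effective: counting 5 business days from Tuesday, 2030-04-23 (Apr 24, Apr 25, Apr 26, Apr 29, Apr 30, skipping weekends) reaches Tuesday, 2030-04-30.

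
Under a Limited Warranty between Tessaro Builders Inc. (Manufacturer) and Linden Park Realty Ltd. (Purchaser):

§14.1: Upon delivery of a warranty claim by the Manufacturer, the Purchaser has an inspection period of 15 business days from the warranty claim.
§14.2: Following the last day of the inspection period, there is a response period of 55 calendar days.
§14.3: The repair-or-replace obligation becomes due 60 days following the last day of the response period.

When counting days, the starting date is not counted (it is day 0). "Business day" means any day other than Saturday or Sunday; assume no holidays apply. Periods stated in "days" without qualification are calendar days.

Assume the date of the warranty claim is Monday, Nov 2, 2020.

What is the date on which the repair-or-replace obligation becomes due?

From Monday, Nov 2, 2020, 15 business days (Nov 3, Nov 4, Nov 5, Nov 6, …, Nov 19, Nov 20, Nov 23, skipping weekends) brings us to Monday, Nov 23, 2020, which is the last day of the inspection period.
The last day of the response period: 55 calendar days after Nov 23, 2020 is Jan 17, 2021.
The date on which the repair-or-replace obligation becomes due: 60 calendar days after Jan 17, 2021 is Mar 18, 2021.

Mar 18, 2021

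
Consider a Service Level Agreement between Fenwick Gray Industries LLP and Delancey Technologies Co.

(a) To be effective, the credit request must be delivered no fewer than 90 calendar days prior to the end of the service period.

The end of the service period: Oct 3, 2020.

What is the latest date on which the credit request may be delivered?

Counting back 90 calendar days from Oct 3, 2020 gives Jul 5, 2020.

Jul 5, 2020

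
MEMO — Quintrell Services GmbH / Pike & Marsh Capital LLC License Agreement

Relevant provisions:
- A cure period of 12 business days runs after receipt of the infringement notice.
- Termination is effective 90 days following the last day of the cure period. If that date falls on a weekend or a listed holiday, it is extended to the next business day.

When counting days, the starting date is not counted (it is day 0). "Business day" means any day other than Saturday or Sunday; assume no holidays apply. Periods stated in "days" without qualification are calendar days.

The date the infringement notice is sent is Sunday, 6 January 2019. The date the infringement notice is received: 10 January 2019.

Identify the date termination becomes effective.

The last day of the cure period: counting 12 business days from Thursday, 10 January 2019 (Jan 11, Jan 14, Jan 15, Jan 16, …, Jan 24, Jan 25, Jan 28, skipping weekends) reaches Monday, 28 January 2019.
Adding 90 calendar days to 28 January 2019 gives 28 April 2019, which is the date termination becomes effective. That falls on a Sunday, so it rolls to the next business day, Monday, 29 April 2019.

29 April 2019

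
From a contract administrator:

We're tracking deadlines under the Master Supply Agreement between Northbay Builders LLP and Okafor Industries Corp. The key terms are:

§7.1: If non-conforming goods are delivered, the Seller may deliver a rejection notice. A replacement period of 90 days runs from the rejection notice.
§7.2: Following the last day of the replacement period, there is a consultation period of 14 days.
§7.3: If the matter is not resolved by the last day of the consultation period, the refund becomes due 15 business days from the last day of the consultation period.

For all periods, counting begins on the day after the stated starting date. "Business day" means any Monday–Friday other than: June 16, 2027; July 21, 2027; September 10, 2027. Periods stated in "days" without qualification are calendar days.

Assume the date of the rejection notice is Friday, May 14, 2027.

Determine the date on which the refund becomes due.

The last day of the replacement period: May 14, 2027 + 90 days = August 12, 2027.
The last day of the consultation period: 14 calendar days after August 12, 2027 is August 26, 2027.
The date on which the refund becomes due: counting 15 business days from Thursday, August 26, 2027 (Aug 27, Aug 30, Aug 31, Sep 1, …, Sep 15, Sep 16, Sep 17, skipping weekends and the listed holiday on Sep 10) reaches Friday, September 17, 2027.

September 17, 2027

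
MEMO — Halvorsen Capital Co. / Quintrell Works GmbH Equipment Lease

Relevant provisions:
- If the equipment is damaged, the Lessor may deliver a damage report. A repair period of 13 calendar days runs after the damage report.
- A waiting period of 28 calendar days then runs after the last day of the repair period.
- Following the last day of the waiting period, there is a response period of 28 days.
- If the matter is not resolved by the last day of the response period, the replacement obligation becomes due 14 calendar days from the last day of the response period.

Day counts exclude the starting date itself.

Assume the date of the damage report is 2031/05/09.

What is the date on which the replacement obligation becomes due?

The last day of the repair period: 2031/05/09 + 13 days = 2031/05/22.
The last day of the waiting period: 2031/05/22 + 28 days = 2031/06/19.
Adding 28 calendar days to 2031/06/19 gives 2031/07/17, which is the last day of the response period.
The date on which the replacement obligation becomes due: 14 calendar days after 2031/07/17 is 2031/07/31.

2031/07/31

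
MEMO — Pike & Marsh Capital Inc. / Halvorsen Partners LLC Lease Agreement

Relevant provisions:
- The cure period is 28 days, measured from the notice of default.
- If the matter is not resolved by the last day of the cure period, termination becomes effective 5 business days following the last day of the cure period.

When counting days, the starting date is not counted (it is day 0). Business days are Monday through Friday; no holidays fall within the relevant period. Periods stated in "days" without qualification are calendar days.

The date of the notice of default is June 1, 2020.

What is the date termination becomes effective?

July 6, 2020

Adding 28 calendar days to June 1, 2020 gives June 29, 2020, which is the last day of the cure period.
From Monday, June 29, 2020, 5 business days (Jun 30, Jul 1, Jul 2, Jul 3, Jul 6, skipping weekends) brings us to Monday, July 6, 2020, which is the date termination becomes effective.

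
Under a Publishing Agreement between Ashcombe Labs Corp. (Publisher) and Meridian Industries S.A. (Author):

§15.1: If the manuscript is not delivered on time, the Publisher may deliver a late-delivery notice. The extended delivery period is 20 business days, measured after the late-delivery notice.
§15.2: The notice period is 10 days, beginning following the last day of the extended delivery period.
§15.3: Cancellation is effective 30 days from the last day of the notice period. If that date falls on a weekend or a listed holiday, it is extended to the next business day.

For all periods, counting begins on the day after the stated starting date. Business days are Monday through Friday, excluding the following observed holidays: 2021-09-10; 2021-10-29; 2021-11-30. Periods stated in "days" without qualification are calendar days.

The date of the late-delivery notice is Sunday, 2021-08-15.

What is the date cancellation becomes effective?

2021-10-25

The last day of the extended delivery period: 20 business days after Sunday, 2021-08-15, skipping weekends and the listed holiday on Sep 10 — Aug 16, Aug 17, Aug 18, Aug 19, …, Sep 8, Sep 9, Sep 13 — lands on Monday, 2021-09-13.
The last day of the notice period: 2021-09-13 + 10 days = 2021-09-23.
The date cancellation becomes effective: 30 calendar days after 2021-09-23 is 2021-10-23. That falls on a Saturday, so it rolls to the next business day, Monday, 2021-10-25.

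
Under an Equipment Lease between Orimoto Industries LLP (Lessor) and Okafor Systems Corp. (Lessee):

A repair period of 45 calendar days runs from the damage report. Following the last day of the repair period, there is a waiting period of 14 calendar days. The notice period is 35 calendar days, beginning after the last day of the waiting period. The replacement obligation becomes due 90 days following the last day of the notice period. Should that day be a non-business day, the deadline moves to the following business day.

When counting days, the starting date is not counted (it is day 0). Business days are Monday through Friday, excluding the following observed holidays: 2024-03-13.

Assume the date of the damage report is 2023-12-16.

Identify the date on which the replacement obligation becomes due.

2024-06-17

The last day of the repair period: 45 calendar days after 2023-12-16 is 2024-01-30.
The last day of the waiting period: 14 calendar days after 2024-01-30 is 2024-02-13.
The last day of the notice period: 35 calendar days after 2024-02-13 is 2024-03-19.
The date on which the replacement obligation becomes due: 90 calendar days after 2024-03-19 is 2024-06-17. 2024-06-17 is a Monday and is not a listed holiday, so no roll-forward applies.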